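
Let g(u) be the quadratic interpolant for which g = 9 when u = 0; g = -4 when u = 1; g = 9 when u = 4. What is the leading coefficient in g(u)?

Build the Lagrange basis polynomials:
L_0(u) = (u - 1)(u - 4) / [4] = (1/4)u^2 - (5/4)u + 1
L_1(u) = u(u - 4) / [-3] = -(1/3)u^2 + (4/3)u
L_2(u) = u(u - 1) / [12] = (1/12)u^2 - (1/12)u
g(u) = 9·L_0 + (-4)·L_1 + 9·L_2
Only the coefficient of u^2 is needed; take it from each L_i and combine:
9·(1/4) + (-4)·(-1/3) + 9·(1/12) = 13/3

13/3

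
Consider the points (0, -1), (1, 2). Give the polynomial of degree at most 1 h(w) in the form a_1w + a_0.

Build the Lagrange basis polynomials:
L_0(w) = (w - 1) / [-1] = -w + 1
L_1(w) = w / [1] = w
h(w) = (-1)·L_0 + 2·L_1
  (-1)·L_0(w) = w - 1
  2·L_1(w) = 2w
Adding term by term: 3w - 1

h(w) = 3w - 1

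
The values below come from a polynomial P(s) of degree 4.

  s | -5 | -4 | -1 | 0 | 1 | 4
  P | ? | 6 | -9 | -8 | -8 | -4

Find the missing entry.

67/2

The 5 known values determine P uniquely (degree ≤ 4).
Evaluate each Lagrange basis at s = -5:
L_0(-5) = (-4)·(-5)·(-6)·(-9)/[(-3)·(-4)·(-5)·(-8)] = 9/4
L_1(-5) = (-1)·(-5)·(-6)·(-9)/[(3)·(-1)·(-2)·(-5)] = -9
L_2(-5) = (-1)·(-4)·(-6)·(-9)/[(4)·(1)·(-1)·(-4)] = 27/2
L_3(-5) = (-1)·(-4)·(-5)·(-9)/[(5)·(2)·(1)·(-3)] = -6
L_4(-5) = (-1)·(-4)·(-5)·(-6)/[(8)·(5)·(4)·(3)] = 1/4
Sum: 6·(9/4) + (-9)·(-9) + (-8)·(27/2) + (-8)·(-6) + (-4)·(1/4) = 67/2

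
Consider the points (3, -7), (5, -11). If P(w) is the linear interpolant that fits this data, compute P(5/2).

Evaluate each Lagrange basis at w = 5/2:
L_0(5/2) = (-5/2)/[(-2)] = 5/4
L_1(5/2) = (-1/2)/[(2)] = -1/4
Sum: (-7)·(5/4) + (-11)·(-1/4) = -6

-6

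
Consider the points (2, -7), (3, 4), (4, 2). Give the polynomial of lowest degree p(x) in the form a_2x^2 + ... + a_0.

Build the Lagrange basis polynomials:
L_0(x) = (x - 3)(x - 4) / [2] = (1/2)x^2 - (7/2)x + 6
L_1(x) = (x - 2)(x - 4) / [-1] = -x^2 + 6x - 8
L_2(x) = (x - 2)(x - 3) / [2] = (1/2)x^2 - (5/2)x + 3
p(x) = (-7)·L_0 + 4·L_1 + 2·L_2
  (-7)·L_0(x) = -(7/2)x^2 + (49/2)x - 42
  4·L_1(x) = -4x^2 + 24x - 32
  2·L_2(x) = x^2 - 5x + 6
Adding term by term: -(13/2)x^2 + (87/2)x - 68

p(x) = -(13/2)x^2 + (87/2)x - 68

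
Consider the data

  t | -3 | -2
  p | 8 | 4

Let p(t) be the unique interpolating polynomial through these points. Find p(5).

-24

L_0(5) = (7)/[(-1)] = -7
L_1(5) = (8)/[(1)] = 8
Sum: 8·(-7) + 4·(8) = -24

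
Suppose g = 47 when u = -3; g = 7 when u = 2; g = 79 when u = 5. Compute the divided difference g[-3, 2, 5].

g[-3,2] = (7 - 47) / (2 - (-3)) = -8
g[2,5] = (79 - 7) / (5 - 2) = 24
g[-3,2,5] = (24 - (-8)) / (5 - (-3)) = 4

4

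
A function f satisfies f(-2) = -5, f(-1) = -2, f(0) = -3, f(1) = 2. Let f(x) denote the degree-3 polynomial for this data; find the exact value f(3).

70

Evaluate each Lagrange basis at x = 3:
L_0(3) = (4)·(3)·(2)/[(-1)·(-2)·(-3)] = -4
L_1(3) = (5)·(3)·(2)/[(1)·(-1)·(-2)] = 15
L_2(3) = (5)·(4)·(2)/[(2)·(1)·(-1)] = -20
L_3(3) = (5)·(4)·(3)/[(3)·(2)·(1)] = 10
Sum: (-5)·(-4) + (-2)·(15) + (-3)·(-20) + 2·(10) = 70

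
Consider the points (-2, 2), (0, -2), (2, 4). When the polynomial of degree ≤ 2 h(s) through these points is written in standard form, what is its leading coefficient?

5/4

L_0(s) = s(s - 2) / [8] = (1/8)s^2 - (1/4)s
L_1(s) = (s + 2)(s - 2) / [-4] = -(1/4)s^2 + 1
L_2(s) = (s + 2)s / [8] = (1/8)s^2 + (1/4)s
h(s) = 2·L_0 + (-2)·L_1 + 4·L_2
Only the coefficient of s^2 is needed; take it from each L_i and combine:
2·(1/8) + (-2)·(-1/4) + 4·(1/8) = 5/4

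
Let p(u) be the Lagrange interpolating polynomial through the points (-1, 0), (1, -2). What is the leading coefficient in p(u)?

-1

The leading coefficient equals the top divided difference p[-1,1].
p[-1,1] = (-2 - 0) / (1 - (-1)) = -1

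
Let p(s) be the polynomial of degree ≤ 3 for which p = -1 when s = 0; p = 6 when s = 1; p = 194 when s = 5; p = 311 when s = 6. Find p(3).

56

Evaluate each Lagrange basis at s = 3:
L_0(3) = (2)·(-2)·(-3)/[(-1)·(-5)·(-6)] = -2/5
L_1(3) = (3)·(-2)·(-3)/[(1)·(-4)·(-5)] = 9/10
L_2(3) = (3)·(2)·(-3)/[(5)·(4)·(-1)] = 9/10
L_3(3) = (3)·(2)·(-2)/[(6)·(5)·(1)] = -2/5
Sum: (-1)·(-2/5) + 6·(9/10) + 194·(9/10) + 311·(-2/5) = 56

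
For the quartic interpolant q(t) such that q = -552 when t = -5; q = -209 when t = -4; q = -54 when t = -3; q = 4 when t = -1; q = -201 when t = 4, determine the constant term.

Build the Lagrange basis polynomials:
L_0(t) = (t + 4)(t + 3)(t + 1)(t - 4) / [72] = (1/72)t^4 + (1/18)t^3 - (13/72)t^2 - (8/9)t - 2/3
L_1(t) = (t + 5)(t + 3)(t + 1)(t - 4) / [-24] = -(1/24)t^4 - (5/24)t^3 + (13/24)t^2 + (77/24)t + 5/2
L_2(t) = (t + 5)(t + 4)(t + 1)(t - 4) / [28] = (1/28)t^4 + (3/14)t^3 - (11/28)t^2 - (24/7)t - 20/7
L_3(t) = (t + 5)(t + 4)(t + 3)(t - 4) / [-120] = -(1/120)t^4 - (1/15)t^3 + (1/120)t^2 + (16/15)t + 2
L_4(t) = (t + 5)(t + 4)(t + 3)(t + 1) / [2520] = (1/2520)t^4 + (13/2520)t^3 + (59/2520)t^2 + (107/2520)t + 1/42
q(t) = (-552)·L_0 + (-209)·L_1 + (-54)·L_2 + 4·L_3 + (-201)·L_4
Only the constant term is needed; take it from each L_i and combine:
(-552)·(-2/3) + (-209)·(5/2) + (-54)·(-20/7) + 4·(2) + (-201)·(1/42) = 3

3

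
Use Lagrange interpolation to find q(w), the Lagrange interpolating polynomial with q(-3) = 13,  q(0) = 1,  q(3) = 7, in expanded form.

Build the Lagrange basis polynomials:
L_0(w) = w(w - 3) / [18] = (1/18)w^2 - (1/6)w
L_1(w) = (w + 3)(w - 3) / [-9] = -(1/9)w^2 + 1
L_2(w) = (w + 3)w / [18] = (1/18)w^2 + (1/6)w
q(w) = 13·L_0 + 1·L_1 + 7·L_2
  13·L_0(w) = (13/18)w^2 - (13/6)w
  1·L_1(w) = -(1/9)w^2 + 1
  7·L_2(w) = (7/18)w^2 + (7/6)w
Adding term by term: w^2 - w + 1

q(w) = w^2 - w + 1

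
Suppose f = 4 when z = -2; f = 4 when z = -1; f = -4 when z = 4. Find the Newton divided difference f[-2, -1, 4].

f[-2,-1] = (4 - 4) / (-1 - (-2)) = 0
f[-1,4] = (-4 - 4) / (4 - (-1)) = -8/5
f[-2,-1,4] = (-8/5 - 0) / (4 - (-2)) = -4/15

-4/15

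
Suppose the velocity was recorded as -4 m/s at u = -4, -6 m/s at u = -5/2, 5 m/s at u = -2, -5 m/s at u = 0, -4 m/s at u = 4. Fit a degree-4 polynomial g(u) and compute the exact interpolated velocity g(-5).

43003/416

Using Newton's divided-difference form:
g[-4,-5/2] = (-6 - (-4)) / (-5/2 - (-4)) = -4/3
g[-5/2,-2] = (5 - (-6)) / (-2 - (-5/2)) = 22
g[-2,0] = (-5 - 5) / (0 - (-2)) = -5
g[0,4] = (-4 - (-5)) / (4 - 0) = 1/4
g[-4,-5/2,-2] = (22 - (-4/3)) / (-2 - (-4)) = 35/3
g[-5/2,-2,0] = (-5 - 22) / (0 - (-5/2)) = -54/5
g[-2,0,4] = (1/4 - (-5)) / (4 - (-2)) = 7/8
g[-4,-5/2,-2,0] = (-54/5 - 35/3) / (0 - (-4)) = -337/60
g[-5/2,-2,0,4] = (7/8 - (-54/5)) / (4 - (-5/2)) = 467/260
g[-4,-5/2,-2,0,4] = (467/260 - (-337/60)) / (4 - (-4)) = 2891/3120
g(-5) = -4 + (-4/3)·(-1) + (35/3)·(-1)·(-5/2) + (-337/60)·(-1)·(-5/2)·(-3) + (2891/3120)·(-1)·(-5/2)·(-3)·(-5) = 43003/416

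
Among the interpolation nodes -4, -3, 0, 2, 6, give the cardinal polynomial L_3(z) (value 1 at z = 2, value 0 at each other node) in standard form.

L_3(z) = (z + 4)(z + 3)z(z - 6) / [(6)·(5)·(2)·(-4)]
       = (z^4 + z^3 - 30z^2 - 72z) / (-240)

L_3(z) = -(1/240)z^4 - (1/240)z^3 + (1/8)z^2 + (3/10)z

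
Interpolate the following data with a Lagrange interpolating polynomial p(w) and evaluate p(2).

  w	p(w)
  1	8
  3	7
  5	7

L_0(2) = (-1)·(-3)/[(-2)·(-4)] = 3/8
L_1(2) = (1)·(-3)/[(2)·(-2)] = 3/4
L_2(2) = (1)·(-1)/[(4)·(2)] = -1/8
Sum: 8·(3/8) + 7·(3/4) + 7·(-1/8) = 59/8

59/8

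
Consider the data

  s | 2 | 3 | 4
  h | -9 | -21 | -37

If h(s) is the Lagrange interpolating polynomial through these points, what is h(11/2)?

Evaluate each Lagrange basis at s = 11/2:
L_0(11/2) = (5/2)·(3/2)/[(-1)·(-2)] = 15/8
L_1(11/2) = (7/2)·(3/2)/[(1)·(-1)] = -21/4
L_2(11/2) = (7/2)·(5/2)/[(2)·(1)] = 35/8
Sum: (-9)·(15/8) + (-21)·(-21/4) + (-37)·(35/8) = -137/2

-137/2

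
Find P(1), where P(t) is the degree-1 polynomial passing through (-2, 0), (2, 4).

3

Evaluate each Lagrange basis at t = 1:
L_0(1) = (-1)/[(-4)] = 1/4
L_1(1) = (3)/[(4)] = 3/4
Sum: 0 + 4·(3/4) = 3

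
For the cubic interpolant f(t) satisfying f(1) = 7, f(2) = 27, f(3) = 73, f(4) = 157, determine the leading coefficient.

2

Build the Lagrange basis polynomials:
L_0(t) = (t - 2)(t - 3)(t - 4) / [-6] = -(1/6)t^3 + (3/2)t^2 - (13/3)t + 4
L_1(t) = (t - 1)(t - 3)(t - 4) / [2] = (1/2)t^3 - 4t^2 + (19/2)t - 6
L_2(t) = (t - 1)(t - 2)(t - 4) / [-2] = -(1/2)t^3 + (7/2)t^2 - 7t + 4
L_3(t) = (t - 1)(t - 2)(t - 3) / [6] = (1/6)t^3 - t^2 + (11/6)t - 1
f(t) = 7·L_0 + 27·L_1 + 73·L_2 + 157·L_3
Only the coefficient of t^3 is needed; take it from each L_i and combine:
7·(-1/6) + 27·(1/2) + 73·(-1/2) + 157·(1/6) = 2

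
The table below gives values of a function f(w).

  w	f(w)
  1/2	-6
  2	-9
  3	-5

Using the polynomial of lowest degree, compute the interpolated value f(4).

19/5

L_0(4) = (2)·(1)/[(-3/2)·(-5/2)] = 8/15
L_1(4) = (7/2)·(1)/[(3/2)·(-1)] = -7/3
L_2(4) = (7/2)·(2)/[(5/2)·(1)] = 14/5
Sum: (-6)·(8/15) + (-9)·(-7/3) + (-5)·(14/5) = 19/5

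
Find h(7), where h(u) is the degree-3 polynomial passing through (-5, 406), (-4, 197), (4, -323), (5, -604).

Evaluate each Lagrange basis at u = 7:
L_0(7) = (11)·(3)·(2)/[(-1)·(-9)·(-10)] = -11/15
L_1(7) = (12)·(3)·(2)/[(1)·(-8)·(-9)] = 1
L_2(7) = (12)·(11)·(2)/[(9)·(8)·(-1)] = -11/3
L_3(7) = (12)·(11)·(3)/[(10)·(9)·(1)] = 22/5
Sum: 406·(-11/15) + 197·(1) + (-323)·(-11/3) + (-604)·(22/5) = -1574

-1574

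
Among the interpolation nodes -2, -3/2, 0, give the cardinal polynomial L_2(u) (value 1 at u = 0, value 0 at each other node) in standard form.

L_2(u) = (u + 2)(u + 3/2) / [(2)·(3/2)]
       = (u^2 + (7/2)u + 3) / (3)

L_2(u) = (1/3)u^2 + (7/6)u + 1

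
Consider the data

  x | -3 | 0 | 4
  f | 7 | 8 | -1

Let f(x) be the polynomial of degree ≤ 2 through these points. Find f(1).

48/7

Evaluate each Lagrange basis at x = 1:
L_0(1) = (1)·(-3)/[(-3)·(-7)] = -1/7
L_1(1) = (4)·(-3)/[(3)·(-4)] = 1
L_2(1) = (4)·(1)/[(7)·(4)] = 1/7
Sum: 7·(-1/7) + 8·(1) + (-1)·(1/7) = 48/7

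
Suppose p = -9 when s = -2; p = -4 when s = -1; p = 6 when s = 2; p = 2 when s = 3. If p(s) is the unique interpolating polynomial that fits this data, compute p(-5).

-26/5

Using Newton's divided-difference form:
p[-2,-1] = (-4 - (-9)) / (-1 - (-2)) = 5
p[-1,2] = (6 - (-4)) / (2 - (-1)) = 10/3
p[2,3] = (2 - 6) / (3 - 2) = -4
p[-2,-1,2] = (10/3 - 5) / (2 - (-2)) = -5/12
p[-1,2,3] = (-4 - 10/3) / (3 - (-1)) = -11/6
p[-2,-1,2,3] = (-11/6 - (-5/12)) / (3 - (-2)) = -17/60
p(-5) = -9 + 5·(-3) + (-5/12)·(-3)·(-4) + (-17/60)·(-3)·(-4)·(-7) = -26/5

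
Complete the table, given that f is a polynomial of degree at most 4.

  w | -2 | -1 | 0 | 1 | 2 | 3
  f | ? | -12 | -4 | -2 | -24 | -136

The 5 known values determine f uniquely (degree ≤ 4).
L_0(-2) = (-2)·(-3)·(-4)·(-5)/[(-1)·(-2)·(-3)·(-4)] = 5
L_1(-2) = (-1)·(-3)·(-4)·(-5)/[(1)·(-1)·(-2)·(-3)] = -10
L_2(-2) = (-1)·(-2)·(-4)·(-5)/[(2)·(1)·(-1)·(-2)] = 10
L_3(-2) = (-1)·(-2)·(-3)·(-5)/[(3)·(2)·(1)·(-1)] = -5
L_4(-2) = (-1)·(-2)·(-3)·(-4)/[(4)·(3)·(2)·(1)] = 1
Sum: (-12)·(5) + (-4)·(-10) + (-2)·(10) + (-24)·(-5) + (-136)·(1) = -56

-56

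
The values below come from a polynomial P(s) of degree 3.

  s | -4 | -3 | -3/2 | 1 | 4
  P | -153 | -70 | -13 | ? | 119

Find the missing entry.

The 4 known values determine P uniquely (degree ≤ 3).
Evaluate each Lagrange basis at s = 1:
L_0(1) = (4)·(5/2)·(-3)/[(-1)·(-5/2)·(-8)] = 3/2
L_1(1) = (5)·(5/2)·(-3)/[(1)·(-3/2)·(-7)] = -25/7
L_2(1) = (5)·(4)·(-3)/[(5/2)·(3/2)·(-11/2)] = 32/11
L_3(1) = (5)·(4)·(5/2)/[(8)·(7)·(11/2)] = 25/154
Sum: (-153)·(3/2) + (-70)·(-25/7) + (-13)·(32/11) + 119·(25/154) = 2

2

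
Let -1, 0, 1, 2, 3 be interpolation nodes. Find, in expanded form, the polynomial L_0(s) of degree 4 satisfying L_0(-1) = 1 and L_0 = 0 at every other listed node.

L_0(s) = (1/24)s^4 - (1/4)s^3 + (11/24)s^2 - (1/4)s

L_0(s) = s(s - 1)(s - 2)(s - 3) / [(-1)·(-2)·(-3)·(-4)]
       = (s^4 - 6s^3 + 11s^2 - 6s) / (24)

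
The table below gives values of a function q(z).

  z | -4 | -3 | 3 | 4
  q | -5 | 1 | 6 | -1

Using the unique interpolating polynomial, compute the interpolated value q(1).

Using Newton's divided-difference form:
q[-4,-3] = (1 - (-5)) / (-3 - (-4)) = 6
q[-3,3] = (6 - 1) / (3 - (-3)) = 5/6
q[3,4] = (-1 - 6) / (4 - 3) = -7
q[-4,-3,3] = (5/6 - 6) / (3 - (-4)) = -31/42
q[-3,3,4] = (-7 - 5/6) / (4 - (-3)) = -47/42
q[-4,-3,3,4] = (-47/42 - (-31/42)) / (4 - (-4)) = -1/21
q(1) = -5 + 6·(5) + (-31/42)·(5)·(4) + (-1/21)·(5)·(4)·(-2) = 85/7

85/7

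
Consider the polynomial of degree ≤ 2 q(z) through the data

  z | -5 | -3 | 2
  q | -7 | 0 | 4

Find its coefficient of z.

29/70

Build the Lagrange basis polynomials:
L_0(z) = (z + 3)(z - 2) / [14] = (1/14)z^2 + (1/14)z - 3/7
L_1(z) = (z + 5)(z - 2) / [-10] = -(1/10)z^2 - (3/10)z + 1
L_2(z) = (z + 5)(z + 3) / [35] = (1/35)z^2 + (8/35)z + 3/7
q(z) = (-7)·L_0 + 0·L_1 + 4·L_2
Only the coefficient of z is needed; take it from each L_i and combine:
(-7)·(1/14) + 0·(-3/10) + 4·(8/35) = 29/70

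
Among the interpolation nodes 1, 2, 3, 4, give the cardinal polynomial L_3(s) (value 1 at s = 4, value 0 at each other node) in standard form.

L_3(s) = (1/6)s^3 - s^2 + (11/6)s - 1

L_3(s) = (s - 1)(s - 2)(s - 3) / [(3)·(2)·(1)]
       = (s^3 - 6s^2 + 11s - 6) / (6)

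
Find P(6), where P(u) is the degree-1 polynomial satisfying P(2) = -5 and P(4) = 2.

Evaluate each Lagrange basis at u = 6:
L_0(6) = (2)/[(-2)] = -1
L_1(6) = (4)/[(2)] = 2
Sum: (-5)·(-1) + 2·(2) = 9

9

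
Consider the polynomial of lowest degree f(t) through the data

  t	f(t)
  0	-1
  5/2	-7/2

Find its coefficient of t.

-1

L_0(t) = (t - 5/2) / [-5/2] = -(2/5)t + 1
L_1(t) = t / [5/2] = (2/5)t
f(t) = (-1)·L_0 + (-7/2)·L_1
Only the coefficient of t is needed; take it from each L_i and combine:
(-1)·(-2/5) + (-7/2)·(2/5) = -1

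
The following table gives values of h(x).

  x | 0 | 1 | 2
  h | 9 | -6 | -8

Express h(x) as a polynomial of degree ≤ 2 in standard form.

Newton's divided differences:
h[0,1] = (-6 - 9) / (1 - 0) = -15
h[1,2] = (-8 - (-6)) / (2 - 1) = -2
h[0,1,2] = (-2 - (-15)) / (2 - 0) = 13/2
h(x) = 9 + (-15)·x + (13/2)·x(x - 1)
Expanding: h(x) = (13/2)x^2 - (43/2)x + 9

h(x) = (13/2)x^2 - (43/2)x + 9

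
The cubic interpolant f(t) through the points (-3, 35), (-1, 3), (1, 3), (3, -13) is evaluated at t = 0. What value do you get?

2

L_0(0) = (1)·(-1)·(-3)/[(-2)·(-4)·(-6)] = -1/16
L_1(0) = (3)·(-1)·(-3)/[(2)·(-2)·(-4)] = 9/16
L_2(0) = (3)·(1)·(-3)/[(4)·(2)·(-2)] = 9/16
L_3(0) = (3)·(1)·(-1)/[(6)·(4)·(2)] = -1/16
Sum: 35·(-1/16) + 3·(9/16) + 3·(9/16) + (-13)·(-1/16) = 2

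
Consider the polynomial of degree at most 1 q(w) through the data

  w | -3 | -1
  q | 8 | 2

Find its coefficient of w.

-3

The leading coefficient equals the top divided difference q[-3,-1].
q[-3,-1] = (2 - 8) / (-1 - (-3)) = -3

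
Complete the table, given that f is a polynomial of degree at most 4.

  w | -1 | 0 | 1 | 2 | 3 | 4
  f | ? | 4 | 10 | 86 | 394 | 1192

2

The 5 known values determine f uniquely (degree ≤ 4).
Evaluate each Lagrange basis at w = -1:
L_0(-1) = (-2)·(-3)·(-4)·(-5)/[(-1)·(-2)·(-3)·(-4)] = 5
L_1(-1) = (-1)·(-3)·(-4)·(-5)/[(1)·(-1)·(-2)·(-3)] = -10
L_2(-1) = (-1)·(-2)·(-4)·(-5)/[(2)·(1)·(-1)·(-2)] = 10
L_3(-1) = (-1)·(-2)·(-3)·(-5)/[(3)·(2)·(1)·(-1)] = -5
L_4(-1) = (-1)·(-2)·(-3)·(-4)/[(4)·(3)·(2)·(1)] = 1
Sum: 4·(5) + 10·(-10) + 86·(10) + 394·(-5) + 1192·(1) = 2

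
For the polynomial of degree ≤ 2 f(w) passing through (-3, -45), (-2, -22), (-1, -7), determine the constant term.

L_0(w) = (w + 2)(w + 1) / [2] = (1/2)w^2 + (3/2)w + 1
L_1(w) = (w + 3)(w + 1) / [-1] = -w^2 - 4w - 3
L_2(w) = (w + 3)(w + 2) / [2] = (1/2)w^2 + (5/2)w + 3
f(w) = (-45)·L_0 + (-22)·L_1 + (-7)·L_2
Only the constant term is needed; take it from each L_i and combine:
(-45)·(1) + (-22)·(-3) + (-7)·(3) = 0

0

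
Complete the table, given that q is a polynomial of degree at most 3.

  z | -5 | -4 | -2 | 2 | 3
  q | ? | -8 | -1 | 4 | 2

The 4 known values determine q uniquely (degree ≤ 3).
Evaluate each Lagrange basis at z = -5:
L_0(-5) = (-3)·(-7)·(-8)/[(-2)·(-6)·(-7)] = 2
L_1(-5) = (-1)·(-7)·(-8)/[(2)·(-4)·(-5)] = -7/5
L_2(-5) = (-1)·(-3)·(-8)/[(6)·(4)·(-1)] = 1
L_3(-5) = (-1)·(-3)·(-7)/[(7)·(5)·(1)] = -3/5
Sum: (-8)·(2) + (-1)·(-7/5) + 4·(1) + 2·(-3/5) = -59/5

-59/5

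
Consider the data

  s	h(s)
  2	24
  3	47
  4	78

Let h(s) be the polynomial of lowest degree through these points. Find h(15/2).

499/2

L_0(15/2) = (9/2)·(7/2)/[(-1)·(-2)] = 63/8
L_1(15/2) = (11/2)·(7/2)/[(1)·(-1)] = -77/4
L_2(15/2) = (11/2)·(9/2)/[(2)·(1)] = 99/8
Sum: 24·(63/8) + 47·(-77/4) + 78·(99/8) = 499/2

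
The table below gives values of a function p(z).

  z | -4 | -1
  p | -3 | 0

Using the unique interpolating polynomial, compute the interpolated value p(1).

Evaluate each Lagrange basis at z = 1:
L_0(1) = (2)/[(-3)] = -2/3
L_1(1) = (5)/[(3)] = 5/3
Sum: (-3)·(-2/3) + 0 = 2

2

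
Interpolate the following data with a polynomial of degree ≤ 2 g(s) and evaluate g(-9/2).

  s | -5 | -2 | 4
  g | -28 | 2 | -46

Evaluate each Lagrange basis at s = -9/2:
L_0(-9/2) = (-5/2)·(-17/2)/[(-3)·(-9)] = 85/108
L_1(-9/2) = (1/2)·(-17/2)/[(3)·(-6)] = 17/72
L_2(-9/2) = (1/2)·(-5/2)/[(9)·(6)] = -5/216
Sum: (-28)·(85/108) + 2·(17/72) + (-46)·(-5/216) = -41/2

-41/2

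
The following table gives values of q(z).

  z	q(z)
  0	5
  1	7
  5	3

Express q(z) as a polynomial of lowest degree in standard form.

Build the Lagrange basis polynomials:
L_0(z) = (z - 1)(z - 5) / [5] = (1/5)z^2 - (6/5)z + 1
L_1(z) = z(z - 5) / [-4] = -(1/4)z^2 + (5/4)z
L_2(z) = z(z - 1) / [20] = (1/20)z^2 - (1/20)z
q(z) = 5·L_0 + 7·L_1 + 3·L_2
  5·L_0(z) = z^2 - 6z + 5
  7·L_1(z) = -(7/4)z^2 + (35/4)z
  3·L_2(z) = (3/20)z^2 - (3/20)z
Adding term by term: -(3/5)z^2 + (13/5)z + 5

q(z) = -(3/5)z^2 + (13/5)z + 5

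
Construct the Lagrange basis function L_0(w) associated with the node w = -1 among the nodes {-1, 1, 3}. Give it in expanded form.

L_0(w) = (w - 1)(w - 3) / [(-2)·(-4)]
       = (w^2 - 4w + 3) / (8)

L_0(w) = (1/8)w^2 - (1/2)w + 3/8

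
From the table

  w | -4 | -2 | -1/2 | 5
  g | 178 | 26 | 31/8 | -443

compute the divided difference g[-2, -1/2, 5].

-19/2

g[-2,-1/2] = (31/8 - 26) / (-1/2 - (-2)) = -59/4
g[-1/2,5] = (-443 - 31/8) / (5 - (-1/2)) = -325/4
g[-2,-1/2,5] = (-325/4 - (-59/4)) / (5 - (-2)) = -19/2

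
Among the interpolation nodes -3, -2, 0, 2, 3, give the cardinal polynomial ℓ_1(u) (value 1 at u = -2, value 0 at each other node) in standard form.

ℓ_1(u) = (u + 3)u(u - 2)(u - 3) / [(1)·(-2)·(-4)·(-5)]
       = (u^4 - 2u^3 - 9u^2 + 18u) / (-40)

ℓ_1(u) = -(1/40)u^4 + (1/20)u^3 + (9/40)u^2 - (9/20)u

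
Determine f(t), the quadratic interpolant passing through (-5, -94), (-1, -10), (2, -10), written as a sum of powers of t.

L_0(t) = (t + 1)(t - 2) / [28] = (1/28)t^2 - (1/28)t - 1/14
L_1(t) = (t + 5)(t - 2) / [-12] = -(1/12)t^2 - (1/4)t + 5/6
L_2(t) = (t + 5)(t + 1) / [21] = (1/21)t^2 + (2/7)t + 5/21
f(t) = (-94)·L_0 + (-10)·L_1 + (-10)·L_2
  (-94)·L_0(t) = -(47/14)t^2 + (47/14)t + 47/7
  (-10)·L_1(t) = (5/6)t^2 + (5/2)t - 25/3
  (-10)·L_2(t) = -(10/21)t^2 - (20/7)t - 50/21
Adding term by term: -3t^2 + 3t - 4

f(t) = -3t^2 + 3t - 4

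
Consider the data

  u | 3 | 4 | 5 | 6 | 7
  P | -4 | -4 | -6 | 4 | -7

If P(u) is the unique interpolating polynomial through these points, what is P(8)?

-119

Using Newton's divided-difference form:
P[3,4] = (-4 - (-4)) / (4 - 3) = 0
P[4,5] = (-6 - (-4)) / (5 - 4) = -2
P[5,6] = (4 - (-6)) / (6 - 5) = 10
P[6,7] = (-7 - 4) / (7 - 6) = -11
P[3,4,5] = (-2 - 0) / (5 - 3) = -1
P[4,5,6] = (10 - (-2)) / (6 - 4) = 6
P[5,6,7] = (-11 - 10) / (7 - 5) = -21/2
P[3,4,5,6] = (6 - (-1)) / (6 - 3) = 7/3
P[4,5,6,7] = (-21/2 - 6) / (7 - 4) = -11/2
P[3,4,5,6,7] = (-11/2 - 7/3) / (7 - 3) = -47/24
P(8) = -4 + 0·(5) + (-1)·(5)·(4) + (7/3)·(5)·(4)·(3) + (-47/24)·(5)·(4)·(3)·(2) = -119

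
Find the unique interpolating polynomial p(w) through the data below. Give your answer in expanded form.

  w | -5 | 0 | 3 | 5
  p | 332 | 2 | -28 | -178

L_0(w) = w(w - 3)(w - 5) / [-400] = -(1/400)w^3 + (1/50)w^2 - (3/80)w
L_1(w) = (w + 5)(w - 3)(w - 5) / [75] = (1/75)w^3 - (1/25)w^2 - (1/3)w + 1
L_2(w) = (w + 5)w(w - 5) / [-48] = -(1/48)w^3 + (25/48)w
L_3(w) = (w + 5)w(w - 3) / [100] = (1/100)w^3 + (1/50)w^2 - (3/20)w
p(w) = 332·L_0 + 2·L_1 + (-28)·L_2 + (-178)·L_3
  332·L_0(w) = -(83/100)w^3 + (166/25)w^2 - (249/20)w
  2·L_1(w) = (2/75)w^3 - (2/25)w^2 - (2/3)w + 2
  (-28)·L_2(w) = (7/12)w^3 - (175/12)w
  (-178)·L_3(w) = -(89/50)w^3 - (89/25)w^2 + (267/10)w
Adding term by term: -2w^3 + 3w^2 - w + 2

p(w) = -2w^3 + 3w^2 - w + 2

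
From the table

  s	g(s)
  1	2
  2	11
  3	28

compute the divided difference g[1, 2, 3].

g[1,2] = (11 - 2) / (2 - 1) = 9
g[2,3] = (28 - 11) / (3 - 2) = 17
g[1,2,3] = (17 - 9) / (3 - 1) = 4

4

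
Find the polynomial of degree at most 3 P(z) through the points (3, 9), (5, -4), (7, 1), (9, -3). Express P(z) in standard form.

L_0(z) = (z - 5)(z - 7)(z - 9) / [-48] = -(1/48)z^3 + (7/16)z^2 - (143/48)z + 105/16
L_1(z) = (z - 3)(z - 7)(z - 9) / [16] = (1/16)z^3 - (19/16)z^2 + (111/16)z - 189/16
L_2(z) = (z - 3)(z - 5)(z - 9) / [-16] = -(1/16)z^3 + (17/16)z^2 - (87/16)z + 135/16
L_3(z) = (z - 3)(z - 5)(z - 7) / [48] = (1/48)z^3 - (5/16)z^2 + (71/48)z - 35/16
P(z) = 9·L_0 + (-4)·L_1 + 1·L_2 + (-3)·L_3
  9·L_0(z) = -(3/16)z^3 + (63/16)z^2 - (429/16)z + 945/16
  (-4)·L_1(z) = -(1/4)z^3 + (19/4)z^2 - (111/4)z + 189/4
  1·L_2(z) = -(1/16)z^3 + (17/16)z^2 - (87/16)z + 135/16
  (-3)·L_3(z) = -(1/16)z^3 + (15/16)z^2 - (71/16)z + 105/16
Adding term by term: -(9/16)z^3 + (171/16)z^2 - (1031/16)z + 1941/16

P(z) = -(9/16)z^3 + (171/16)z^2 - (1031/16)z + 1941/16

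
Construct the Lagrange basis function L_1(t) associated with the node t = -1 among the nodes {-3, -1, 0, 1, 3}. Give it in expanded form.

L_1(t) = -(1/16)t^4 + (1/16)t^3 + (9/16)t^2 - (9/16)t

L_1(t) = (t + 3)t(t - 1)(t - 3) / [(2)·(-1)·(-2)·(-4)]
       = (t^4 - t^3 - 9t^2 + 9t) / (-16)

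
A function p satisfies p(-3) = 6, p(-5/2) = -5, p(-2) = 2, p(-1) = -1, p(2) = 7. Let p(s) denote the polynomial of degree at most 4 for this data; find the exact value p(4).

4527/2

Using Newton's divided-difference form:
p[-3,-5/2] = (-5 - 6) / (-5/2 - (-3)) = -22
p[-5/2,-2] = (2 - (-5)) / (-2 - (-5/2)) = 14
p[-2,-1] = (-1 - 2) / (-1 - (-2)) = -3
p[-1,2] = (7 - (-1)) / (2 - (-1)) = 8/3
p[-3,-5/2,-2] = (14 - (-22)) / (-2 - (-3)) = 36
p[-5/2,-2,-1] = (-3 - 14) / (-1 - (-5/2)) = -34/3
p[-2,-1,2] = (8/3 - (-3)) / (2 - (-2)) = 17/12
p[-3,-5/2,-2,-1] = (-34/3 - 36) / (-1 - (-3)) = -71/3
p[-5/2,-2,-1,2] = (17/12 - (-34/3)) / (2 - (-5/2)) = 17/6
p[-3,-5/2,-2,-1,2] = (17/6 - (-71/3)) / (2 - (-3)) = 53/10
p(4) = 6 + (-22)·(7) + 36·(7)·(13/2) + (-71/3)·(7)·(13/2)·(6) + (53/10)·(7)·(13/2)·(6)·(5) = 4527/2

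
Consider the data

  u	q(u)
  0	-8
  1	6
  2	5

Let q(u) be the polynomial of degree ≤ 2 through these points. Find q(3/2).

59/8

Using Newton's divided-difference form:
q[0,1] = (6 - (-8)) / (1 - 0) = 14
q[1,2] = (5 - 6) / (2 - 1) = -1
q[0,1,2] = (-1 - 14) / (2 - 0) = -15/2
q(3/2) = -8 + 14·(3/2) + (-15/2)·(3/2)·(1/2) = 59/8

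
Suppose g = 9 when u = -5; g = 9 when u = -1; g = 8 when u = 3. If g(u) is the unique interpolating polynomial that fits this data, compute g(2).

267/32

Using Newton's divided-difference form:
g[-5,-1] = (9 - 9) / (-1 - (-5)) = 0
g[-1,3] = (8 - 9) / (3 - (-1)) = -1/4
g[-5,-1,3] = (-1/4 - 0) / (3 - (-5)) = -1/32
g(2) = 9 + 0·(7) + (-1/32)·(7)·(3) = 267/32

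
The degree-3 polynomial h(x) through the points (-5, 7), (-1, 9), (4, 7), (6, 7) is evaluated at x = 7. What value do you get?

Evaluate each Lagrange basis at x = 7:
L_0(7) = (8)·(3)·(1)/[(-4)·(-9)·(-11)] = -2/33
L_1(7) = (12)·(3)·(1)/[(4)·(-5)·(-7)] = 9/35
L_2(7) = (12)·(8)·(1)/[(9)·(5)·(-2)] = -16/15
L_3(7) = (12)·(8)·(3)/[(11)·(7)·(2)] = 144/77
Sum: 7·(-2/33) + 9·(9/35) + 7·(-16/15) + 7·(144/77) = 263/35

263/35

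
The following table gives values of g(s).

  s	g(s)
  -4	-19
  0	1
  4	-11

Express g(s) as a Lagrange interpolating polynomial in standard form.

L_0(s) = s(s - 4) / [32] = (1/32)s^2 - (1/8)s
L_1(s) = (s + 4)(s - 4) / [-16] = -(1/16)s^2 + 1
L_2(s) = (s + 4)s / [32] = (1/32)s^2 + (1/8)s
g(s) = (-19)·L_0 + 1·L_1 + (-11)·L_2
  (-19)·L_0(s) = -(19/32)s^2 + (19/8)s
  1·L_1(s) = -(1/16)s^2 + 1
  (-11)·L_2(s) = -(11/32)s^2 - (11/8)s
Adding term by term: -s^2 + s + 1

g(s) = -s^2 + s + 1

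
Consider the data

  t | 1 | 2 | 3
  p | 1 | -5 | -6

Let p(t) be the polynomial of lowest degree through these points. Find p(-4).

Evaluate each Lagrange basis at t = -4:
L_0(-4) = (-6)·(-7)/[(-1)·(-2)] = 21
L_1(-4) = (-5)·(-7)/[(1)·(-1)] = -35
L_2(-4) = (-5)·(-6)/[(2)·(1)] = 15
Sum: 1·(21) + (-5)·(-35) + (-6)·(15) = 106

106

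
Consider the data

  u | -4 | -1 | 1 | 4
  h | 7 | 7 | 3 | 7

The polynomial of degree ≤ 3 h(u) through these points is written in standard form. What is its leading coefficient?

Build the Lagrange basis polynomials:
L_0(u) = (u + 1)(u - 1)(u - 4) / [-120] = -(1/120)u^3 + (1/30)u^2 + (1/120)u - 1/30
L_1(u) = (u + 4)(u - 1)(u - 4) / [30] = (1/30)u^3 - (1/30)u^2 - (8/15)u + 8/15
L_2(u) = (u + 4)(u + 1)(u - 4) / [-30] = -(1/30)u^3 - (1/30)u^2 + (8/15)u + 8/15
L_3(u) = (u + 4)(u + 1)(u - 1) / [120] = (1/120)u^3 + (1/30)u^2 - (1/120)u - 1/30
h(u) = 7·L_0 + 7·L_1 + 3·L_2 + 7·L_3
Only the coefficient of u^3 is needed; take it from each L_i and combine:
7·(-1/120) + 7·(1/30) + 3·(-1/30) + 7·(1/120) = 2/15

2/15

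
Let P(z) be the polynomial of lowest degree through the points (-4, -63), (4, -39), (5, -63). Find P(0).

-3

Evaluate each Lagrange basis at z = 0:
L_0(0) = (-4)·(-5)/[(-8)·(-9)] = 5/18
L_1(0) = (4)·(-5)/[(8)·(-1)] = 5/2
L_2(0) = (4)·(-4)/[(9)·(1)] = -16/9
Sum: (-63)·(5/18) + (-39)·(5/2) + (-63)·(-16/9) = -3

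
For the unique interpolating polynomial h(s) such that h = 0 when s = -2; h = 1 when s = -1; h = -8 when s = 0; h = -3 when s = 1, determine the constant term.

L_0(s) = (s + 1)s(s - 1) / [-6] = -(1/6)s^3 + (1/6)s
L_1(s) = (s + 2)s(s - 1) / [2] = (1/2)s^3 + (1/2)s^2 - s
L_2(s) = (s + 2)(s + 1)(s - 1) / [-2] = -(1/2)s^3 - s^2 + (1/2)s + 1
L_3(s) = (s + 2)(s + 1)s / [6] = (1/6)s^3 + (1/2)s^2 + (1/3)s
h(s) = 0·L_0 + 1·L_1 + (-8)·L_2 + (-3)·L_3
Only the constant term is needed; take it from each L_i and combine:
0·(0) + 1·(0) + (-8)·(1) + (-3)·(0) = -8

-8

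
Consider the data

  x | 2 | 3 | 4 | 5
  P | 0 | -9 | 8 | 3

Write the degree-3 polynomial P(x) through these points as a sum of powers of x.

Build the Lagrange basis polynomials:
L_0(x) = (x - 3)(x - 4)(x - 5) / [-6] = -(1/6)x^3 + 2x^2 - (47/6)x + 10
L_1(x) = (x - 2)(x - 4)(x - 5) / [2] = (1/2)x^3 - (11/2)x^2 + 19x - 20
L_2(x) = (x - 2)(x - 3)(x - 5) / [-2] = -(1/2)x^3 + 5x^2 - (31/2)x + 15
L_3(x) = (x - 2)(x - 3)(x - 4) / [6] = (1/6)x^3 - (3/2)x^2 + (13/3)x - 4
P(x) = 0·L_0 + (-9)·L_1 + 8·L_2 + 3·L_3
  0·L_0(x) = 0
  (-9)·L_1(x) = -(9/2)x^3 + (99/2)x^2 - 171x + 180
  8·L_2(x) = -4x^3 + 40x^2 - 124x + 120
  3·L_3(x) = (1/2)x^3 - (9/2)x^2 + 13x - 12
Adding term by term: -8x^3 + 85x^2 - 282x + 288

P(x) = -8x^3 + 85x^2 - 282x + 288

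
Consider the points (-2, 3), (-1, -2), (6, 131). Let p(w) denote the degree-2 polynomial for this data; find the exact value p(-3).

L_0(-3) = (-2)·(-9)/[(-1)·(-8)] = 9/4
L_1(-3) = (-1)·(-9)/[(1)·(-7)] = -9/7
L_2(-3) = (-1)·(-2)/[(8)·(7)] = 1/28
Sum: 3·(9/4) + (-2)·(-9/7) + 131·(1/28) = 14

14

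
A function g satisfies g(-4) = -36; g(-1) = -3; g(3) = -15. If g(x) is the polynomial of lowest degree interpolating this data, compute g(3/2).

Evaluate each Lagrange basis at x = 3/2:
L_0(3/2) = (5/2)·(-3/2)/[(-3)·(-7)] = -5/28
L_1(3/2) = (11/2)·(-3/2)/[(3)·(-4)] = 11/16
L_2(3/2) = (11/2)·(5/2)/[(7)·(4)] = 55/112
Sum: (-36)·(-5/28) + (-3)·(11/16) + (-15)·(55/112) = -3

-3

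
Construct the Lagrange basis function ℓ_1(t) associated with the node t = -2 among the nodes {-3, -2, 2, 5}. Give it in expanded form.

ℓ_1(t) = (1/28)t^3 - (1/7)t^2 - (11/28)t + 15/14

ℓ_1(t) = (t + 3)(t - 2)(t - 5) / [(1)·(-4)·(-7)]
       = (t^3 - 4t^2 - 11t + 30) / (28)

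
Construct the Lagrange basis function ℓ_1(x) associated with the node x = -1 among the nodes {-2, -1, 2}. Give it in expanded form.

ℓ_1(x) = -(1/3)x^2 + 4/3

ℓ_1(x) = (x + 2)(x - 2) / [(1)·(-3)]
       = (x^2 - 4) / (-3)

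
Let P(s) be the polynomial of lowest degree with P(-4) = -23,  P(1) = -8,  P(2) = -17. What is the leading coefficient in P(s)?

The leading coefficient equals the top divided difference P[-4,1,2].
P[-4,1] = (-8 - (-23)) / (1 - (-4)) = 3
P[1,2] = (-17 - (-8)) / (2 - 1) = -9
P[-4,1,2] = (-9 - 3) / (2 - (-4)) = -2

-2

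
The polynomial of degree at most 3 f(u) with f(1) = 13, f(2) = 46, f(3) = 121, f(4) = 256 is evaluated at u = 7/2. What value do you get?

L_0(7/2) = (3/2)·(1/2)·(-1/2)/[(-1)·(-2)·(-3)] = 1/16
L_1(7/2) = (5/2)·(1/2)·(-1/2)/[(1)·(-1)·(-2)] = -5/16
L_2(7/2) = (5/2)·(3/2)·(-1/2)/[(2)·(1)·(-1)] = 15/16
L_3(7/2) = (5/2)·(3/2)·(1/2)/[(3)·(2)·(1)] = 5/16
Sum: 13·(1/16) + 46·(-5/16) + 121·(15/16) + 256·(5/16) = 1439/8

1439/8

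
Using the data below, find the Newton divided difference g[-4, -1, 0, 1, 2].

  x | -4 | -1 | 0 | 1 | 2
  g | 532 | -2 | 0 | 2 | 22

2

g[-4,-1] = (-2 - 532) / (-1 - (-4)) = -178
g[-1,0] = (0 - (-2)) / (0 - (-1)) = 2
g[0,1] = (2 - 0) / (1 - 0) = 2
g[1,2] = (22 - 2) / (2 - 1) = 20
g[-4,-1,0] = (2 - (-178)) / (0 - (-4)) = 45
g[-1,0,1] = (2 - 2) / (1 - (-1)) = 0
g[0,1,2] = (20 - 2) / (2 - 0) = 9
g[-4,-1,0,1] = (0 - 45) / (1 - (-4)) = -9
g[-1,0,1,2] = (9 - 0) / (2 - (-1)) = 3
g[-4,-1,0,1,2] = (3 - (-9)) / (2 - (-4)) = 2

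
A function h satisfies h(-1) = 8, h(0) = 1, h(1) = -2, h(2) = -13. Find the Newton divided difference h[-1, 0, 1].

h[-1,0] = (1 - 8) / (0 - (-1)) = -7
h[0,1] = (-2 - 1) / (1 - 0) = -3
h[-1,0,1] = (-3 - (-7)) / (1 - (-1)) = 2

2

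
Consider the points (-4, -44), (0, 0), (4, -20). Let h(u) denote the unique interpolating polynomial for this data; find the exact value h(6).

-54

L_0(6) = (6)·(2)/[(-4)·(-8)] = 3/8
L_1(6) = (10)·(2)/[(4)·(-4)] = -5/4
L_2(6) = (10)·(6)/[(8)·(4)] = 15/8
Sum: (-44)·(3/8) + 0 + (-20)·(15/8) = -54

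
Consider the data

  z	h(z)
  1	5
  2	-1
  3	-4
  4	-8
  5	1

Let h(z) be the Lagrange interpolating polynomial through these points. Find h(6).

L_0(6) = (4)·(3)·(2)·(1)/[(-1)·(-2)·(-3)·(-4)] = 1
L_1(6) = (5)·(3)·(2)·(1)/[(1)·(-1)·(-2)·(-3)] = -5
L_2(6) = (5)·(4)·(2)·(1)/[(2)·(1)·(-1)·(-2)] = 10
L_3(6) = (5)·(4)·(3)·(1)/[(3)·(2)·(1)·(-1)] = -10
L_4(6) = (5)·(4)·(3)·(2)/[(4)·(3)·(2)·(1)] = 5
Sum: 5·(1) + (-1)·(-5) + (-4)·(10) + (-8)·(-10) + 1·(5) = 55

55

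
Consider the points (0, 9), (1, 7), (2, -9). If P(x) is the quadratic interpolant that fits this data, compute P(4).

Using Newton's divided-difference form:
P[0,1] = (7 - 9) / (1 - 0) = -2
P[1,2] = (-9 - 7) / (2 - 1) = -16
P[0,1,2] = (-16 - (-2)) / (2 - 0) = -7
P(4) = 9 + (-2)·(4) + (-7)·(4)·(3) = -83

-83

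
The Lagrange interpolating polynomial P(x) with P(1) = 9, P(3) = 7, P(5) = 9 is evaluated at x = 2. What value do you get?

Evaluate each Lagrange basis at x = 2:
L_0(2) = (-1)·(-3)/[(-2)·(-4)] = 3/8
L_1(2) = (1)·(-3)/[(2)·(-2)] = 3/4
L_2(2) = (1)·(-1)/[(4)·(2)] = -1/8
Sum: 9·(3/8) + 7·(3/4) + 9·(-1/8) = 15/2

15/2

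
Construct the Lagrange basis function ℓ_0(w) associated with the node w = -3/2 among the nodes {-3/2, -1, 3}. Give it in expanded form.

ℓ_0(w) = (w + 1)(w - 3) / [(-1/2)·(-9/2)]
       = (w^2 - 2w - 3) / (9/4)

ℓ_0(w) = (4/9)w^2 - (8/9)w - 4/3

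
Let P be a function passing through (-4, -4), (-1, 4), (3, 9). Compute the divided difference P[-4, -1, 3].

-17/84

P[-4,-1] = (4 - (-4)) / (-1 - (-4)) = 8/3
P[-1,3] = (9 - 4) / (3 - (-1)) = 5/4
P[-4,-1,3] = (5/4 - 8/3) / (3 - (-4)) = -17/84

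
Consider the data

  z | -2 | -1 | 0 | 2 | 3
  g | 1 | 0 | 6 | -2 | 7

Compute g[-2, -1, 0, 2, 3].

29/40

g[-2,-1] = (0 - 1) / (-1 - (-2)) = -1
g[-1,0] = (6 - 0) / (0 - (-1)) = 6
g[0,2] = (-2 - 6) / (2 - 0) = -4
g[2,3] = (7 - (-2)) / (3 - 2) = 9
g[-2,-1,0] = (6 - (-1)) / (0 - (-2)) = 7/2
g[-1,0,2] = (-4 - 6) / (2 - (-1)) = -10/3
g[0,2,3] = (9 - (-4)) / (3 - 0) = 13/3
g[-2,-1,0,2] = (-10/3 - 7/2) / (2 - (-2)) = -41/24
g[-1,0,2,3] = (13/3 - (-10/3)) / (3 - (-1)) = 23/12
g[-2,-1,0,2,3] = (23/12 - (-41/24)) / (3 - (-2)) = 29/40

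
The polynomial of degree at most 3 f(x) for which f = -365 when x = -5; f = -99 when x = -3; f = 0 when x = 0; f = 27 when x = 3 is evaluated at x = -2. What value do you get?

Evaluate each Lagrange basis at x = -2:
L_0(-2) = (1)·(-2)·(-5)/[(-2)·(-5)·(-8)] = -1/8
L_1(-2) = (3)·(-2)·(-5)/[(2)·(-3)·(-6)] = 5/6
L_2(-2) = (3)·(1)·(-5)/[(5)·(3)·(-3)] = 1/3
L_3(-2) = (3)·(1)·(-2)/[(8)·(6)·(3)] = -1/24
Sum: (-365)·(-1/8) + (-99)·(5/6) + 0 + 27·(-1/24) = -38

-38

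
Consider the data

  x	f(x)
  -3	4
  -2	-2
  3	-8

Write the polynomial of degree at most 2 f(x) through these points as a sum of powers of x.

L_0(x) = (x + 2)(x - 3) / [6] = (1/6)x^2 - (1/6)x - 1
L_1(x) = (x + 3)(x - 3) / [-5] = -(1/5)x^2 + 9/5
L_2(x) = (x + 3)(x + 2) / [30] = (1/30)x^2 + (1/6)x + 1/5
f(x) = 4·L_0 + (-2)·L_1 + (-8)·L_2
  4·L_0(x) = (2/3)x^2 - (2/3)x - 4
  (-2)·L_1(x) = (2/5)x^2 - 18/5
  (-8)·L_2(x) = -(4/15)x^2 - (4/3)x - 8/5
Adding term by term: (4/5)x^2 - 2x - 46/5

f(x) = (4/5)x^2 - 2x - 46/5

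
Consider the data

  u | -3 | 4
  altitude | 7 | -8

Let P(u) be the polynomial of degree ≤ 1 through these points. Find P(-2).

34/7

L_0(-2) = (-6)/[(-7)] = 6/7
L_1(-2) = (1)/[(7)] = 1/7
Sum: 7·(6/7) + (-8)·(1/7) = 34/7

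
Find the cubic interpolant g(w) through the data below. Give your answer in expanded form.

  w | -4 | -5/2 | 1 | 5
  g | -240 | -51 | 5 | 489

Build the Lagrange basis polynomials:
L_0(w) = (w + 5/2)(w - 1)(w - 5) / [-135/2] = -(2/135)w^3 + (7/135)w^2 + (4/27)w - 5/27
L_1(w) = (w + 4)(w - 1)(w - 5) / [315/8] = (8/315)w^3 - (16/315)w^2 - (152/315)w + 32/63
L_2(w) = (w + 4)(w + 5/2)(w - 5) / [-70] = -(1/70)w^3 - (3/140)w^2 + (9/28)w + 5/7
L_3(w) = (w + 4)(w + 5/2)(w - 1) / [270] = (1/270)w^3 + (11/540)w^2 + (7/540)w - 1/27
g(w) = (-240)·L_0 + (-51)·L_1 + 5·L_2 + 489·L_3
  (-240)·L_0(w) = (32/9)w^3 - (112/9)w^2 - (320/9)w + 400/9
  (-51)·L_1(w) = -(136/105)w^3 + (272/105)w^2 + (2584/105)w - 544/21
  5·L_2(w) = -(1/14)w^3 - (3/28)w^2 + (45/28)w + 25/7
  489·L_3(w) = (163/90)w^3 + (1793/180)w^2 + (1141/180)w - 163/9
Adding term by term: 4w^3 - 3w + 4

g(w) = 4w^3 - 3w + 4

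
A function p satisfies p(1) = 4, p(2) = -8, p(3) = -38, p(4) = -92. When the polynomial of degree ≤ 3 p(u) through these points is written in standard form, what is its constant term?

4

Build the Lagrange basis polynomials:
L_0(u) = (u - 2)(u - 3)(u - 4) / [-6] = -(1/6)u^3 + (3/2)u^2 - (13/3)u + 4
L_1(u) = (u - 1)(u - 3)(u - 4) / [2] = (1/2)u^3 - 4u^2 + (19/2)u - 6
L_2(u) = (u - 1)(u - 2)(u - 4) / [-2] = -(1/2)u^3 + (7/2)u^2 - 7u + 4
L_3(u) = (u - 1)(u - 2)(u - 3) / [6] = (1/6)u^3 - u^2 + (11/6)u - 1
p(u) = 4·L_0 + (-8)·L_1 + (-38)·L_2 + (-92)·L_3
Only the constant term is needed; take it from each L_i and combine:
4·(4) + (-8)·(-6) + (-38)·(4) + (-92)·(-1) = 4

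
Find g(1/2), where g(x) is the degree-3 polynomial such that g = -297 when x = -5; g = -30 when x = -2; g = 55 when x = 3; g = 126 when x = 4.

0

Evaluate each Lagrange basis at x = 1/2:
L_0(1/2) = (5/2)·(-5/2)·(-7/2)/[(-3)·(-8)·(-9)] = -175/1728
L_1(1/2) = (11/2)·(-5/2)·(-7/2)/[(3)·(-5)·(-6)] = 77/144
L_2(1/2) = (11/2)·(5/2)·(-7/2)/[(8)·(5)·(-1)] = 77/64
L_3(1/2) = (11/2)·(5/2)·(-5/2)/[(9)·(6)·(1)] = -275/432
Sum: (-297)·(-175/1728) + (-30)·(77/144) + 55·(77/64) + 126·(-275/432) = 0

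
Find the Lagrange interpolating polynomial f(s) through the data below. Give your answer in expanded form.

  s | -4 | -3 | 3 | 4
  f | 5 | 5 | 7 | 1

Build the Lagrange basis polynomials:
L_0(s) = (s + 3)(s - 3)(s - 4) / [-56] = -(1/56)s^3 + (1/14)s^2 + (9/56)s - 9/14
L_1(s) = (s + 4)(s - 3)(s - 4) / [42] = (1/42)s^3 - (1/14)s^2 - (8/21)s + 8/7
L_2(s) = (s + 4)(s + 3)(s - 4) / [-42] = -(1/42)s^3 - (1/14)s^2 + (8/21)s + 8/7
L_3(s) = (s + 4)(s + 3)(s - 3) / [56] = (1/56)s^3 + (1/14)s^2 - (9/56)s - 9/14
f(s) = 5·L_0 + 5·L_1 + 7·L_2 + 1·L_3
  5·L_0(s) = -(5/56)s^3 + (5/14)s^2 + (45/56)s - 45/14
  5·L_1(s) = (5/42)s^3 - (5/14)s^2 - (40/21)s + 40/7
  7·L_2(s) = -(1/6)s^3 - (1/2)s^2 + (8/3)s + 8
  1·L_3(s) = (1/56)s^3 + (1/14)s^2 - (9/56)s - 9/14
Adding term by term: -(5/42)s^3 - (3/7)s^2 + (59/42)s + 69/7

f(s) = -(5/42)s^3 - (3/7)s^2 + (59/42)s + 69/7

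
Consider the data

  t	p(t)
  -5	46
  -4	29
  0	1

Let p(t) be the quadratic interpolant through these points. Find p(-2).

L_0(-2) = (2)·(-2)/[(-1)·(-5)] = -4/5
L_1(-2) = (3)·(-2)/[(1)·(-4)] = 3/2
L_2(-2) = (3)·(2)/[(5)·(4)] = 3/10
Sum: 46·(-4/5) + 29·(3/2) + 1·(3/10) = 7

7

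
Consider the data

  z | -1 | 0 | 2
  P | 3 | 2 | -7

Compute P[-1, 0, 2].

-7/6

P[-1,0] = (2 - 3) / (0 - (-1)) = -1
P[0,2] = (-7 - 2) / (2 - 0) = -9/2
P[-1,0,2] = (-9/2 - (-1)) / (2 - (-1)) = -7/6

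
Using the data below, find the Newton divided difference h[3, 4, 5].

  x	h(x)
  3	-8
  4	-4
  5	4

h[3,4] = (-4 - (-8)) / (4 - 3) = 4
h[4,5] = (4 - (-4)) / (5 - 4) = 8
h[3,4,5] = (8 - 4) / (5 - 3) = 2

2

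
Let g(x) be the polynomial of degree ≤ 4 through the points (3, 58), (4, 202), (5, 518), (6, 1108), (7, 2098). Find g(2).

Evaluate each Lagrange basis at x = 2:
L_0(2) = (-2)·(-3)·(-4)·(-5)/[(-1)·(-2)·(-3)·(-4)] = 5
L_1(2) = (-1)·(-3)·(-4)·(-5)/[(1)·(-1)·(-2)·(-3)] = -10
L_2(2) = (-1)·(-2)·(-4)·(-5)/[(2)·(1)·(-1)·(-2)] = 10
L_3(2) = (-1)·(-2)·(-3)·(-5)/[(3)·(2)·(1)·(-1)] = -5
L_4(2) = (-1)·(-2)·(-3)·(-4)/[(4)·(3)·(2)·(1)] = 1
Sum: 58·(5) + 202·(-10) + 518·(10) + 1108·(-5) + 2098·(1) = 8

8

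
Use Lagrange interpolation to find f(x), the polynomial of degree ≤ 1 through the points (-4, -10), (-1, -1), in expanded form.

f(x) = 3x + 2

L_0(x) = (x + 1) / [-3] = -(1/3)x - 1/3
L_1(x) = (x + 4) / [3] = (1/3)x + 4/3
f(x) = (-10)·L_0 + (-1)·L_1
  (-10)·L_0(x) = (10/3)x + 10/3
  (-1)·L_1(x) = -(1/3)x - 4/3
Adding term by term: 3x + 2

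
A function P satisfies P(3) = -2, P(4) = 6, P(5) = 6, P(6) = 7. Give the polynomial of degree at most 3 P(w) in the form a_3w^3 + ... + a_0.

L_0(w) = (w - 4)(w - 5)(w - 6) / [-6] = -(1/6)w^3 + (5/2)w^2 - (37/3)w + 20
L_1(w) = (w - 3)(w - 5)(w - 6) / [2] = (1/2)w^3 - 7w^2 + (63/2)w - 45
L_2(w) = (w - 3)(w - 4)(w - 6) / [-2] = -(1/2)w^3 + (13/2)w^2 - 27w + 36
L_3(w) = (w - 3)(w - 4)(w - 5) / [6] = (1/6)w^3 - 2w^2 + (47/6)w - 10
P(w) = (-2)·L_0 + 6·L_1 + 6·L_2 + 7·L_3
  (-2)·L_0(w) = (1/3)w^3 - 5w^2 + (74/3)w - 40
  6·L_1(w) = 3w^3 - 42w^2 + 189w - 270
  6·L_2(w) = -3w^3 + 39w^2 - 162w + 216
  7·L_3(w) = (7/6)w^3 - 14w^2 + (329/6)w - 70
Adding term by term: (3/2)w^3 - 22w^2 + (213/2)w - 164

P(w) = (3/2)w^3 - 22w^2 + (213/2)w - 164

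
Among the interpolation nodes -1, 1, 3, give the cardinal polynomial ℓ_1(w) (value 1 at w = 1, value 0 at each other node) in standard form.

ℓ_1(w) = -(1/4)w^2 + (1/2)w + 3/4

ℓ_1(w) = (w + 1)(w - 3) / [(2)·(-2)]
       = (w^2 - 2w - 3) / (-4)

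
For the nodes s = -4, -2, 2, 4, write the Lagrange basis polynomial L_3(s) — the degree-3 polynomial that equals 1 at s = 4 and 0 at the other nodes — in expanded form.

L_3(s) = (1/96)s^3 + (1/24)s^2 - (1/24)s - 1/6

L_3(s) = (s + 4)(s + 2)(s - 2) / [(8)·(6)·(2)]
       = (s^3 + 4s^2 - 4s - 16) / (96)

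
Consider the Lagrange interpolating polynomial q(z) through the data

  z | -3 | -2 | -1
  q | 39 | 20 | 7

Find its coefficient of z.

-4

Build the Lagrange basis polynomials:
L_0(z) = (z + 2)(z + 1) / [2] = (1/2)z^2 + (3/2)z + 1
L_1(z) = (z + 3)(z + 1) / [-1] = -z^2 - 4z - 3
L_2(z) = (z + 3)(z + 2) / [2] = (1/2)z^2 + (5/2)z + 3
q(z) = 39·L_0 + 20·L_1 + 7·L_2
Only the coefficient of z is needed; take it from each L_i and combine:
39·(3/2) + 20·(-4) + 7·(5/2) = -4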